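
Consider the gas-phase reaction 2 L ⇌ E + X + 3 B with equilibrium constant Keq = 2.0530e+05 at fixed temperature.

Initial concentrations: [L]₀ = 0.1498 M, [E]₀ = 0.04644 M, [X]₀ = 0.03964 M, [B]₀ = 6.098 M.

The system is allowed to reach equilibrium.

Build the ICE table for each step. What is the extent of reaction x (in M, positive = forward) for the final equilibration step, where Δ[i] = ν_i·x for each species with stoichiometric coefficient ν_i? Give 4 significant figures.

x = 0.07287 M

Q₀ = 18.6 vs Keq = 2.0530e+05 ⇒ Q<K, forward
Step 1:
                   L          E          X          B
  I           0.1498    0.04644    0.03964      6.098
  C          -0.1457    0.07287    0.07287     0.2186
  E         0.004059     0.1193     0.1125      6.317
  solve Keq expr → x = 0.07287; check Q = 2.0530e+05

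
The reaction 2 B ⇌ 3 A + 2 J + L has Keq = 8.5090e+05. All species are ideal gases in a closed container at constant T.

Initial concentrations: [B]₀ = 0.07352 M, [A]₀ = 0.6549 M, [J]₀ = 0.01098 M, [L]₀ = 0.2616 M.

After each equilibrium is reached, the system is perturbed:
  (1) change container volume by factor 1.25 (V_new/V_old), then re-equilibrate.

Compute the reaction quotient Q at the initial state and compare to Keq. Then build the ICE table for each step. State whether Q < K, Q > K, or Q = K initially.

Q₀ = 0.001639 vs Keq = 8.5090e+05 ⇒ Q<K, forward
Step 1:
                  B         A         J         L
  I         0.07352    0.6549   0.01098    0.2616
  C        -0.07349    0.1102   0.07349   0.03674
  E       3.3474e-05    0.7651   0.08447    0.2983
  solve Keq expr → x = 0.03674; check Q = 8.5090e+05
Then change container volume by factor 1.25 (V_new/V_old).
Step 2:
                  B         A         J         L
  I       2.6779e-05    0.6121   0.06757    0.2387
  C       -9.6373e-06 1.4456e-05 9.6373e-06 4.8186e-06
  E       1.7142e-05    0.6121   0.06758    0.2387
  solve Keq expr → x = 4.8186e-06; check Q = 8.5090e+05

Q₀ = 0.001639; Q < K (proceeds forward)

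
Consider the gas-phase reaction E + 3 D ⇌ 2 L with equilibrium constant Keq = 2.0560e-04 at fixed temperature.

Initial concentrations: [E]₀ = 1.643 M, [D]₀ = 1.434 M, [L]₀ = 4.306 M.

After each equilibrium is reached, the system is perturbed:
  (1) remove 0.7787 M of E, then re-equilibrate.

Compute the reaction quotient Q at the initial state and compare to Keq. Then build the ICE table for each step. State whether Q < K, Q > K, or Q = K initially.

Q₀ = 3.827; Q > K (proceeds reverse)

Q₀ = 3.827 vs Keq = 2.0560e-04 ⇒ Q>K, reverse
Step 1:
                   E          D          L
  I            1.643      1.434      4.306
  C            1.897       5.69     -3.793
  E             3.54      7.124     0.5129
  solve Keq expr → x = -1.897; check Q = 2.0560e-04
Then remove 0.7787 M of E.
Step 2:
                   E          D          L
  I            2.761      7.124     0.5129
  C          0.02528    0.07585   -0.05056
  E            2.786      7.199     0.4623
  solve Keq expr → x = -0.02528; check Q = 2.0560e-04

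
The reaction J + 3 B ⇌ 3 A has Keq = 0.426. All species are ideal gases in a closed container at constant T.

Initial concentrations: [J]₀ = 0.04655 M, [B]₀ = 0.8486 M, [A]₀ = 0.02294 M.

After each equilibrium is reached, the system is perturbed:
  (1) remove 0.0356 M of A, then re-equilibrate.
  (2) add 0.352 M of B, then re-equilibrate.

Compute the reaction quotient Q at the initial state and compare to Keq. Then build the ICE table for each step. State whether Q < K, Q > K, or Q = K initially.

Q₀ = 4.2438e-04 vs Keq = 0.426 ⇒ Q<K, forward
Step 1:
                    J           B           A
  Initial     0.04655      0.8486     0.02294
  Change     -0.03479     -0.1044      0.1044
  Equil       0.01176      0.7442      0.1273
  solve Keq expr → x = 0.03479; check Q = 0.426
Then remove 0.0356 M of A.
Step 2:
                    J           B           A
  Initial     0.01176      0.7442     0.09172
  Change    -0.004645    -0.01394     0.01394
  Equil       0.00711      0.7303      0.1057
  solve Keq expr → x = 0.004645; check Q = 0.426
Then add 0.352 M of B.
Step 3:
                    J           B           A
  Initial     0.00711       1.082      0.1057
  Change    -0.003993    -0.01198     0.01198
  Equil      0.003117        1.07      0.1176
  solve Keq expr → x = 0.003993; check Q = 0.426

Q₀ = 4.2438e-04; Q < K (proceeds forward)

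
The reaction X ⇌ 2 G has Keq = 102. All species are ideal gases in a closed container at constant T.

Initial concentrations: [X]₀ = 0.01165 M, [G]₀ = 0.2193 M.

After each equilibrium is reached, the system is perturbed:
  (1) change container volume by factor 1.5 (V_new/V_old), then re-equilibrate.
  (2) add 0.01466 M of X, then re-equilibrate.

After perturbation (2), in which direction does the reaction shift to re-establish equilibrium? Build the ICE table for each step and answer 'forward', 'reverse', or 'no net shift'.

Direction: forward

Q₀ = 4.128 vs Keq = 102 ⇒ Q<K, forward
Step 1:
                   X          G
  Initial    0.01165     0.2193
  Change    -0.01108    0.02216
  Equil   5.7158e-04     0.2415
  solve Keq expr → x = 0.01108; check Q = 102
Then change container volume by factor 1.5 (V_new/V_old).
Step 2:
                   X          G
  Initial 3.8105e-04      0.161
  Change  -1.2622e-04 2.5244e-04
  Equil   2.5483e-04     0.1612
  solve Keq expr → x = 1.2622e-04; check Q = 102
Then add 0.01466 M of X.
Step 3:
                   X          G
  Initial    0.01491     0.1612
  Change    -0.01456    0.02912
  Equil   3.5520e-04     0.1903
  solve Keq expr → x = 0.01456; check Q = 102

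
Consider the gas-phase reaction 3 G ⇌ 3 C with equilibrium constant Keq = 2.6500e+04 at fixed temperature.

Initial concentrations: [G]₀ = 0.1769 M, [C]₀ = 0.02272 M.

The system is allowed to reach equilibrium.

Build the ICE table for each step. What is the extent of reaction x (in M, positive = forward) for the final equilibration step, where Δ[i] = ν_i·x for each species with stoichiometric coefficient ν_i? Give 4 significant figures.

Q₀ = 0.002119 vs Keq = 2.6500e+04 ⇒ Q<K, forward
Step 1:
                  G         C
  I          0.1769   0.02272
  C         -0.1704    0.1704
  E        0.006478    0.1931
  solve Keq expr → x = 0.05681; check Q = 2.6500e+04

x = 0.05681 M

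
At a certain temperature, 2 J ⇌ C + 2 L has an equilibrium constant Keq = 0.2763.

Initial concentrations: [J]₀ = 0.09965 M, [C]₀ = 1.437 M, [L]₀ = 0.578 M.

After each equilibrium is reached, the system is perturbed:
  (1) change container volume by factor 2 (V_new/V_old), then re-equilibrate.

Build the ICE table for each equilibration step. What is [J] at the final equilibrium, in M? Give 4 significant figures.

[J]_eq = 0.2045 M

Q₀ = 48.35 vs Keq = 0.2763 ⇒ Q>K, reverse
Step 1:
                   J          C          L
  I          0.09965      1.437      0.578
  C           0.3617    -0.1808    -0.3617
  E           0.4613      1.256     0.2163
  solve Keq expr → x = -0.1808; check Q = 0.2763
Then change container volume by factor 2 (V_new/V_old).
Step 2:
                   J          C          L
  I           0.2307     0.6281     0.1082
  C          -0.0261    0.01305     0.0261
  E           0.2045     0.6411     0.1343
  solve Keq expr → x = 0.01305; check Q = 0.2763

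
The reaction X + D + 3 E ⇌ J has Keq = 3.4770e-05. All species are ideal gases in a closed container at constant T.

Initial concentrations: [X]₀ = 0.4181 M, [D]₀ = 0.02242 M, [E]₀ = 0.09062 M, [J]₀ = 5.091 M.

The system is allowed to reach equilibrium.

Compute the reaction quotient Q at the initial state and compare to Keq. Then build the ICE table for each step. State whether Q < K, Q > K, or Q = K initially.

Q₀ = 7.2982e+05; Q > K (proceeds reverse)

Q₀ = 7.2982e+05 vs Keq = 3.4770e-05 ⇒ Q>K, reverse
Step 1:
                   X          D          E          J
  Initial     0.4181    0.02242    0.09062      5.091
  Change           4          4         12         -4
  Equil        4.418      4.022      12.09      1.091
  solve Keq expr → x = -4; check Q = 3.4770e-05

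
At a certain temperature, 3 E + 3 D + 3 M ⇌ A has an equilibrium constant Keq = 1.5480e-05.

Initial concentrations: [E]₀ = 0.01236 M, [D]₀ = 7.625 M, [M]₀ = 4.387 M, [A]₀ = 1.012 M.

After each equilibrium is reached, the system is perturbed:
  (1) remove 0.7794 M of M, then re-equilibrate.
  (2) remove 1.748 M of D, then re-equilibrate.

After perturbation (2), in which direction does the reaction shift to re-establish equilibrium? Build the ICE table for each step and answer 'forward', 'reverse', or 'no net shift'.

Q₀ = 14.32 vs Keq = 1.5480e-05 ⇒ Q>K, reverse
Step 1:
                  E         D         M         A
  I         0.01236     7.625     4.387     1.012
  C          0.8146    0.8146    0.8146   -0.2715
  E          0.8269      8.44     5.202    0.7405
  solve Keq expr → x = -0.2715; check Q = 1.5480e-05
Then remove 0.7794 M of M.
Step 2:
                  E         D         M         A
  I          0.8269      8.44     4.422    0.7405
  C         0.09916   0.09916   0.09916  -0.03305
  E          0.9261     8.539     4.521    0.7074
  solve Keq expr → x = -0.03305; check Q = 1.5480e-05
Then remove 1.748 M of D.
Step 3:
                  E         D         M         A
  I          0.9261     6.791     4.521    0.7074
  C            0.15      0.15      0.15     -0.05
  E           1.076     6.941     4.671    0.6574
  solve Keq expr → x = -0.05; check Q = 1.5480e-05

Direction: reverse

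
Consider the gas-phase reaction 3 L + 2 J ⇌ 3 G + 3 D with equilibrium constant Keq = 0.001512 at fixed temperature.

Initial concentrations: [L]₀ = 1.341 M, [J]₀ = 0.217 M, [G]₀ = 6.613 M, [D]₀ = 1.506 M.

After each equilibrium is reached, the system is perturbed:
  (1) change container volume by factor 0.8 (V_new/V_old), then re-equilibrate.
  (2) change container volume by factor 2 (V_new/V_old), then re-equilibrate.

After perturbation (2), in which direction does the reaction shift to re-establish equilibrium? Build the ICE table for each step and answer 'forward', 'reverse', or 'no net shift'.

Direction: forward

Q₀ = 8699 vs Keq = 0.001512 ⇒ Q>K, reverse
Step 1:
                  L         J         G         D
  init        1.341     0.217     6.613     1.506
  Δ           1.437    0.9583    -1.437    -1.437
  eq          2.778     1.175     5.176   0.06862
  solve Keq expr → x = -0.4791; check Q = 0.001512
Then change container volume by factor 0.8 (V_new/V_old).
Step 2:
                  L         J         G         D
  init        3.473     1.469      6.47   0.08577
  Δ        0.005804  0.003869 -0.005804 -0.005804
  eq          3.479     1.473     6.464   0.07997
  solve Keq expr → x = -0.001935; check Q = 0.001512
Then change container volume by factor 2 (V_new/V_old).
Step 3:
                  L         J         G         D
  init        1.739    0.7365     3.232   0.03998
  Δ       -0.009671 -0.006447  0.009671  0.009671
  eq           1.73      0.73     3.242   0.04966
  solve Keq expr → x = 0.003224; check Q = 0.001512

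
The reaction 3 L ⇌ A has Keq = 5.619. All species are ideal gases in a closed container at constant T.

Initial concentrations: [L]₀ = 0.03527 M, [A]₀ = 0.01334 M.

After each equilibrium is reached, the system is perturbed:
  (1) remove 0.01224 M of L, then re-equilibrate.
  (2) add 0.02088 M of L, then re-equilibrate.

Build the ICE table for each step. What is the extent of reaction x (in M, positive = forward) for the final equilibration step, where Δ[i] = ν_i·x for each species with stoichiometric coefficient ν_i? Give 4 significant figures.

Q₀ = 304 vs Keq = 5.619 ⇒ Q>K, reverse
Step 1:
                    L           A
  init        0.03527     0.01334
  Δ           0.03434    -0.01145
  eq          0.06961    0.001895
  solve Keq expr → x = -0.01145; check Q = 5.619
Then remove 0.01224 M of L.
Step 2:
                    L           A
  init        0.05737    0.001895
  Δ          0.002134 -7.1133e-04
  eq           0.0595    0.001184
  solve Keq expr → x = -7.1133e-04; check Q = 5.619
Then add 0.02088 M of L.
Step 3:
                    L           A
  init        0.08038    0.001184
  Δ         -0.003969    0.001323
  eq          0.07641    0.002507
  solve Keq expr → x = 0.001323; check Q = 5.619

x = 0.001323 M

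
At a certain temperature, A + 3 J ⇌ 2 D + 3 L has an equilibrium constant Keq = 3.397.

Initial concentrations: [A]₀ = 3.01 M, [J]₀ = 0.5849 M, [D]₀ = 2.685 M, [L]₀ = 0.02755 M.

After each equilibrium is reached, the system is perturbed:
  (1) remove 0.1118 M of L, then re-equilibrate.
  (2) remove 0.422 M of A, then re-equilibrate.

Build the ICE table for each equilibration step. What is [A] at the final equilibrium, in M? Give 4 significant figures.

[A]_eq = 2.477 M

Q₀ = 2.5029e-04 vs Keq = 3.397 ⇒ Q<K, forward
Step 1:
                  A         J         D         L
  Initial      3.01    0.5849     2.685   0.02755
  Change   -0.09594   -0.2878    0.1919    0.2878
  Equil       2.914    0.2971     2.877    0.3154
  solve Keq expr → x = 0.09594; check Q = 3.397
Then remove 0.1118 M of L.
Step 2:
                  A         J         D         L
  Initial     2.914    0.2971     2.877    0.2036
  Change   -0.01765  -0.05296   0.03531   0.05296
  Equil       2.896    0.2441     2.912    0.2565
  solve Keq expr → x = 0.01765; check Q = 3.397
Then remove 0.422 M of A.
Step 3:
                  A         J         D         L
  Initial     2.474    0.2441     2.912    0.2565
  Change   0.002137   0.00641 -0.004273  -0.00641
  Equil       2.477    0.2505     2.908    0.2501
  solve Keq expr → x = -0.002137; check Q = 3.397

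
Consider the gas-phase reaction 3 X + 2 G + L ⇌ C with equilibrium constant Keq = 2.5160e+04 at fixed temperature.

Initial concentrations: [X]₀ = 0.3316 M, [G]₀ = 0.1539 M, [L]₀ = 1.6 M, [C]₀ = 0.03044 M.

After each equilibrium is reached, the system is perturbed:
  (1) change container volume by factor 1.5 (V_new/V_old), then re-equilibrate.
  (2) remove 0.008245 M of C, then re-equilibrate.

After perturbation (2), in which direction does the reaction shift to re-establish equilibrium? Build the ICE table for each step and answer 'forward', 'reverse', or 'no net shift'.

Q₀ = 22.03 vs Keq = 2.5160e+04 ⇒ Q<K, forward
Step 1:
                  X         G         L         C
  init       0.3316    0.1539       1.6   0.03044
  Δ         -0.1881   -0.1254  -0.06268   0.06268
  eq         0.1435   0.02853     1.537   0.09312
  solve Keq expr → x = 0.06268; check Q = 2.5160e+04
Then change container volume by factor 1.5 (V_new/V_old).
Step 2:
                  X         G         L         C
  init       0.0957   0.01902     1.025   0.06208
  Δ         0.02385    0.0159  0.007949 -0.007949
  eq         0.1195   0.03492     1.033   0.05413
  solve Keq expr → x = -0.007949; check Q = 2.5160e+04
Then remove 0.008245 M of C.
Step 3:
                  X         G         L         C
  init       0.1195   0.03492     1.033   0.04589
  Δ       -0.002298 -0.001532 -7.6592e-04 7.6592e-04
  eq         0.1172   0.03339     1.032   0.04665
  solve Keq expr → x = 7.6592e-04; check Q = 2.5160e+04

Direction: forward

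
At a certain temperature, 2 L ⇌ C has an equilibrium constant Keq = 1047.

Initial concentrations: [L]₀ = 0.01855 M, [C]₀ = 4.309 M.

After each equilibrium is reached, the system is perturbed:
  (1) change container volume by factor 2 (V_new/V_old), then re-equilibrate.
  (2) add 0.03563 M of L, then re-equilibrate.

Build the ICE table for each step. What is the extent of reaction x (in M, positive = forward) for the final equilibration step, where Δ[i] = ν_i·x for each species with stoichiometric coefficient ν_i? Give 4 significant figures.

x = 0.01772 M

Q₀ = 1.2522e+04 vs Keq = 1047 ⇒ Q>K, reverse
Step 1:
                  L         C
  Initial   0.01855     4.309
  Change    0.04543  -0.02272
  Equil     0.06398     4.286
  solve Keq expr → x = -0.02272; check Q = 1047
Then change container volume by factor 2 (V_new/V_old).
Step 2:
                  L         C
  Initial   0.03199     2.143
  Change    0.01318 -0.006591
  Equil     0.04517     2.137
  solve Keq expr → x = -0.006591; check Q = 1047
Then add 0.03563 M of L.
Step 3:
                  L         C
  Initial    0.0808     2.137
  Change   -0.03544   0.01772
  Equil     0.04536     2.154
  solve Keq expr → x = 0.01772; check Q = 1047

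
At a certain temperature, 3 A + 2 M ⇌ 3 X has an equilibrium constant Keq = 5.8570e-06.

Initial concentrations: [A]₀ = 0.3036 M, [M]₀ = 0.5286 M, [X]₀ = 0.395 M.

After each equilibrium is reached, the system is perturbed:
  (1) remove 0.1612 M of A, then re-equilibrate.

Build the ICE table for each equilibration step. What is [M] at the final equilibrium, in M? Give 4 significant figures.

Q₀ = 7.882 vs Keq = 5.8570e-06 ⇒ Q>K, reverse
Step 1:
                   A          M          X
  init        0.3036     0.5286      0.395
  Δ           0.3844     0.2563    -0.3844
  eq           0.688     0.7849    0.01055
  solve Keq expr → x = -0.1281; check Q = 5.8570e-06
Then remove 0.1612 M of A.
Step 2:
                   A          M          X
  init        0.5268     0.7849    0.01055
  Δ         0.002424   0.001616  -0.002424
  eq          0.5293     0.7865   0.008129
  solve Keq expr → x = -8.0805e-04; check Q = 5.8570e-06

[M]_eq = 0.7865 M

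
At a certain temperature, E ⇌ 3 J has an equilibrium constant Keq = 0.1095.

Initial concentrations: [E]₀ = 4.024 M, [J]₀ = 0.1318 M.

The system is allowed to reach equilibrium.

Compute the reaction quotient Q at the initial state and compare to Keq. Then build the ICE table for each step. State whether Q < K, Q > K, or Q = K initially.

Q₀ = 5.6897e-04; Q < K (proceeds forward)

Q₀ = 5.6897e-04 vs Keq = 0.1095 ⇒ Q<K, forward
Step 1:
                    E           J
  init          4.024      0.1318
  Δ           -0.2053       0.616
  eq            3.819      0.7478
  solve Keq expr → x = 0.2053; check Q = 0.1095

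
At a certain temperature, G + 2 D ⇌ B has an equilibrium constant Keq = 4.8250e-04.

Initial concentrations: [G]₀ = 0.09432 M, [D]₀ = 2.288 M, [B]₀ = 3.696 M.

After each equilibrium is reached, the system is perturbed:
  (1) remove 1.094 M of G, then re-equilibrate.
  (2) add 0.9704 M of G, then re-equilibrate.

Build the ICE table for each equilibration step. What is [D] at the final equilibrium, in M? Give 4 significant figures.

[D]_eq = 9.381 M

Q₀ = 7.485 vs Keq = 4.8250e-04 ⇒ Q>K, reverse
Step 1:
                    G           D           B
  Initial     0.09432       2.288       3.696
  Change        3.542       7.084      -3.542
  Equil         3.636       9.372      0.1541
  solve Keq expr → x = -3.542; check Q = 4.8250e-04
Then remove 1.094 M of G.
Step 2:
                    G           D           B
  Initial       2.542       9.372      0.1541
  Change      0.04256     0.08512    -0.04256
  Equil         2.585       9.457      0.1115
  solve Keq expr → x = -0.04256; check Q = 4.8250e-04
Then add 0.9704 M of G.
Step 3:
                    G           D           B
  Initial       3.555       9.457      0.1115
  Change     -0.03782    -0.07565     0.03782
  Equil         3.517       9.381      0.1494
  solve Keq expr → x = 0.03782; check Q = 4.8250e-04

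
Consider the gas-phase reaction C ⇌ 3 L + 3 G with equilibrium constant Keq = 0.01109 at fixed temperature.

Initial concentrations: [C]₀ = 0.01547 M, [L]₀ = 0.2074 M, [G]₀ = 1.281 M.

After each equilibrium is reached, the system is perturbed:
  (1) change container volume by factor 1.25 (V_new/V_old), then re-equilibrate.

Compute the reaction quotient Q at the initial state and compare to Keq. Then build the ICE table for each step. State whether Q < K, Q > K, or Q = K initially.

Q₀ = 1.212; Q > K (proceeds reverse)

Q₀ = 1.212 vs Keq = 0.01109 ⇒ Q>K, reverse
Step 1:
                  C         L         G
  I         0.01547    0.2074     1.281
  C          0.0439   -0.1317   -0.1317
  E         0.05937    0.0757     1.149
  solve Keq expr → x = -0.0439; check Q = 0.01109
Then change container volume by factor 1.25 (V_new/V_old).
Step 2:
                  C         L         G
  I          0.0475   0.06056    0.9194
  C       -0.006968    0.0209    0.0209
  E         0.04053   0.08146    0.9403
  solve Keq expr → x = 0.006968; check Q = 0.01109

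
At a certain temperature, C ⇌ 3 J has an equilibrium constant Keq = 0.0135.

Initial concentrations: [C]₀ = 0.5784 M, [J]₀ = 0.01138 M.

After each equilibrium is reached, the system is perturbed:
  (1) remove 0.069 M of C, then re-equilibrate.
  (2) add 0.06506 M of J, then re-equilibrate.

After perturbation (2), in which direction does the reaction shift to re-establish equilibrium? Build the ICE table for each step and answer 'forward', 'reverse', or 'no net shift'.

Direction: reverse

Q₀ = 2.5480e-06 vs Keq = 0.0135 ⇒ Q<K, forward
Step 1:
                  C         J
  I          0.5784   0.01138
  C        -0.05997    0.1799
  E          0.5184    0.1913
  solve Keq expr → x = 0.05997; check Q = 0.0135
Then remove 0.069 M of C.
Step 2:
                  C         J
  I          0.4494    0.1913
  C        0.002837  -0.00851
  E          0.4523    0.1828
  solve Keq expr → x = -0.002837; check Q = 0.0135
Then add 0.06506 M of J.
Step 3:
                  C         J
  I          0.4523    0.2478
  C         0.02077   -0.0623
  E           0.473    0.1855
  solve Keq expr → x = -0.02077; check Q = 0.0135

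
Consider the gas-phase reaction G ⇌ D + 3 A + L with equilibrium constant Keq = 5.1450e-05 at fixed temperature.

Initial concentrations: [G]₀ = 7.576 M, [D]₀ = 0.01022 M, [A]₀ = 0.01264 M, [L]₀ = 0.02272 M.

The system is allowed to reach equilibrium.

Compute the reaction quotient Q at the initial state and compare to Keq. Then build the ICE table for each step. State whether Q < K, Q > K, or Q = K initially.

Q₀ = 6.1896e-11 vs Keq = 5.1450e-05 ⇒ Q<K, forward
Step 1:
                    G           D           A           L
  Initial       7.576     0.01022     0.01264     0.02272
  Change     -0.09845     0.09845      0.2954     0.09845
  Equil         7.478      0.1087       0.308      0.1212
  solve Keq expr → x = 0.09845; check Q = 5.1450e-05

Q₀ = 6.1896e-11; Q < K (proceeds forward)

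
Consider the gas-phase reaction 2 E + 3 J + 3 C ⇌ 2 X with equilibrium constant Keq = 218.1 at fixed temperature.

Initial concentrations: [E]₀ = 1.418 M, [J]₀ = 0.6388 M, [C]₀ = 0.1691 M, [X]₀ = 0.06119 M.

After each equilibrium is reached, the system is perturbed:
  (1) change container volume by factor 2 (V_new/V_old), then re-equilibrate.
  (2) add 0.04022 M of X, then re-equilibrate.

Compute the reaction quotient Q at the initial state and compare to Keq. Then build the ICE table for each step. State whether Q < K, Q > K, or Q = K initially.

Q₀ = 1.477 vs Keq = 218.1 ⇒ Q<K, forward
Step 1:
                   E          J          C          X
  init         1.418     0.6388     0.1691    0.06119
  Δ         -0.06915    -0.1037    -0.1037    0.06915
  eq           1.349     0.5351    0.06538     0.1303
  solve Keq expr → x = 0.03457; check Q = 218.1
Then change container volume by factor 2 (V_new/V_old).
Step 2:
                   E          J          C          X
  init        0.6744     0.2675    0.03269    0.06517
  Δ          0.02829    0.04244    0.04244   -0.02829
  eq          0.7027       0.31    0.07512    0.03688
  solve Keq expr → x = -0.01415; check Q = 218.1
Then add 0.04022 M of X.
Step 3:
                   E          J          C          X
  init        0.7027       0.31    0.07512     0.0771
  Δ          0.01504    0.02256    0.02256   -0.01504
  eq          0.7178     0.3325    0.09768    0.06206
  solve Keq expr → x = -0.00752; check Q = 218.1

Q₀ = 1.477; Q < K (proceeds forward)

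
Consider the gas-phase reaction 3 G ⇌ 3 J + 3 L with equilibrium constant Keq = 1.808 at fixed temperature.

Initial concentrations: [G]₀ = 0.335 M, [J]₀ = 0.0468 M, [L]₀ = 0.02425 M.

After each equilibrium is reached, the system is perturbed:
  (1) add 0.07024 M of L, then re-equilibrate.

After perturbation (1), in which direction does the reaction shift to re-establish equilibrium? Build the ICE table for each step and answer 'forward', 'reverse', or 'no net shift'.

Direction: reverse

Q₀ = 3.8881e-08 vs Keq = 1.808 ⇒ Q<K, forward
Step 1:
                   G          J          L
  Initial      0.335     0.0468    0.02425
  Change     -0.2623     0.2623     0.2623
  Equil       0.0727     0.3091     0.2865
  solve Keq expr → x = 0.08743; check Q = 1.808
Then add 0.07024 M of L.
Step 2:
                   G          J          L
  Initial     0.0727     0.3091     0.3568
  Change     0.01159   -0.01159   -0.01159
  Equil       0.0843     0.2975     0.3452
  solve Keq expr → x = -0.003865; check Q = 1.808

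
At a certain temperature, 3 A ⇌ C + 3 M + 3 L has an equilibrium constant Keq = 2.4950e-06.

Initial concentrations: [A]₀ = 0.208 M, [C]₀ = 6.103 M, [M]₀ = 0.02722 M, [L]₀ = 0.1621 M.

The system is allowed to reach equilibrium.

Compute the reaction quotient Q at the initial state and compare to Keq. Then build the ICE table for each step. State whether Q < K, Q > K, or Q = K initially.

Q₀ = 5.8260e-05; Q > K (proceeds reverse)

Q₀ = 5.8260e-05 vs Keq = 2.4950e-06 ⇒ Q>K, reverse
Step 1:
                   A          C          M          L
  init         0.208      6.103    0.02722     0.1621
  Δ          0.01586  -0.005285   -0.01586   -0.01586
  eq          0.2239      6.098    0.01136     0.1462
  solve Keq expr → x = -0.005285; check Q = 2.4950e-06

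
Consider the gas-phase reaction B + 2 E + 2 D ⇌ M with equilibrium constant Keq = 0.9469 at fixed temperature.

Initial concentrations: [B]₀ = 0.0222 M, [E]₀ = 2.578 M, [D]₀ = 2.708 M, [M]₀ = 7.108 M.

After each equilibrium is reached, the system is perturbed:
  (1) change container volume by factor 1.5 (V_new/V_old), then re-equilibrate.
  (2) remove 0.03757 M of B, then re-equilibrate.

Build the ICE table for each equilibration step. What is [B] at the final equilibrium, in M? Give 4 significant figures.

[B]_eq = 0.2005 M

Q₀ = 6.569 vs Keq = 0.9469 ⇒ Q>K, reverse
Step 1:
                  B         E         D         M
  Initial    0.0222     2.578     2.708     7.108
  Change    0.09343    0.1869    0.1869  -0.09343
  Equil      0.1156     2.765     2.895     7.015
  solve Keq expr → x = -0.09343; check Q = 0.9469
Then change container volume by factor 1.5 (V_new/V_old).
Step 2:
                  B         E         D         M
  Initial   0.07709     1.843      1.93     4.676
  Change     0.1403    0.2805    0.2805   -0.1403
  Equil      0.2174     2.124      2.21     4.536
  solve Keq expr → x = -0.1403; check Q = 0.9469
Then remove 0.03757 M of B.
Step 3:
                  B         E         D         M
  Initial    0.1798     2.124      2.21     4.536
  Change    0.02076   0.04151   0.04151  -0.02076
  Equil      0.2005     2.165     2.252     4.515
  solve Keq expr → x = -0.02076; check Q = 0.9469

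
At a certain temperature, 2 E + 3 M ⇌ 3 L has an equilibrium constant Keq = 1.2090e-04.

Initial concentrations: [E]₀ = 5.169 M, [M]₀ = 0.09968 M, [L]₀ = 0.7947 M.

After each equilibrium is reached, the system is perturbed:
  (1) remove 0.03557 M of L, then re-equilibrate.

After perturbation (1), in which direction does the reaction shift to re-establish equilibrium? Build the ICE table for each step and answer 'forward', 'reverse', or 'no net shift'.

Direction: forward

Q₀ = 18.97 vs Keq = 1.2090e-04 ⇒ Q>K, reverse
Step 1:
                   E          M          L
  Initial      5.169    0.09968     0.7947
  Change      0.4492     0.6738    -0.6738
  Equil        5.618     0.7735     0.1209
  solve Keq expr → x = -0.2246; check Q = 1.2090e-04
Then remove 0.03557 M of L.
Step 2:
                   E          M          L
  Initial      5.618     0.7735    0.08531
  Change    -0.02035   -0.03052    0.03052
  Equil        5.598      0.743     0.1158
  solve Keq expr → x = 0.01017; check Q = 1.2090e-04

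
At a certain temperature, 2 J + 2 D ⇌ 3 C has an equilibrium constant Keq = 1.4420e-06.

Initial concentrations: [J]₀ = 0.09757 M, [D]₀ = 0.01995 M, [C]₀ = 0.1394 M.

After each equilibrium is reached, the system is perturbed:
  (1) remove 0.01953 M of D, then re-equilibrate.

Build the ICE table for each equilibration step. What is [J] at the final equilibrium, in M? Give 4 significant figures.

Q₀ = 714.9 vs Keq = 1.4420e-06 ⇒ Q>K, reverse
Step 1:
                    J           D           C
  init        0.09757     0.01995      0.1394
  Δ           0.09235     0.09235     -0.1385
  eq           0.1899      0.1123  8.6890e-04
  solve Keq expr → x = -0.04618; check Q = 1.4420e-06
Then remove 0.01953 M of D.
Step 2:
                    J           D           C
  init         0.1899     0.09277  8.6890e-04
  Δ        6.8895e-05  6.8895e-05 -1.0334e-04
  eq             0.19     0.09284  7.6556e-04
  solve Keq expr → x = -3.4447e-05; check Q = 1.4420e-06

[J]_eq = 0.19 M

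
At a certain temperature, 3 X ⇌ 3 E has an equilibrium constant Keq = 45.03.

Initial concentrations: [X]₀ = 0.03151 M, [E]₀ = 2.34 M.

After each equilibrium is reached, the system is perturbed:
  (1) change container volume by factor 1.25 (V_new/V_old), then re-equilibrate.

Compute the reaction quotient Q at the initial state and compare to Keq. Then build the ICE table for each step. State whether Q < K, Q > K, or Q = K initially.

Q₀ = 4.0955e+05; Q > K (proceeds reverse)

Q₀ = 4.0955e+05 vs Keq = 45.03 ⇒ Q>K, reverse
Step 1:
                  X         E
  Initial   0.03151      2.34
  Change     0.4888   -0.4888
  Equil      0.5203     1.851
  solve Keq expr → x = -0.1629; check Q = 45.03
Then change container volume by factor 1.25 (V_new/V_old).
Step 2:
                  X         E
  Initial    0.4163     1.481
  Change          0         0
  Equil      0.4163     1.481
  solve Keq expr → x = 0; check Q = 45.03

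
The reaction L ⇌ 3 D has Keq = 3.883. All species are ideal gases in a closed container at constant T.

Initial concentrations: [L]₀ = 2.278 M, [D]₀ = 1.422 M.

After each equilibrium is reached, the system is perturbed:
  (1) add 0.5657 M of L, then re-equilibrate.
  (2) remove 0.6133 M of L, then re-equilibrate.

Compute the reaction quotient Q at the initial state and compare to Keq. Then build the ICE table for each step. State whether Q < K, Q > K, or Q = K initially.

Q₀ = 1.262; Q < K (proceeds forward)

Q₀ = 1.262 vs Keq = 3.883 ⇒ Q<K, forward
Step 1:
                  L         D
  init        2.278     1.422
  Δ         -0.1951    0.5853
  eq          2.083     2.007
  solve Keq expr → x = 0.1951; check Q = 3.883
Then add 0.5657 M of L.
Step 2:
                  L         D
  init        2.649     2.007
  Δ         -0.0511    0.1533
  eq          2.598     2.161
  solve Keq expr → x = 0.0511; check Q = 3.883
Then remove 0.6133 M of L.
Step 3:
                  L         D
  init        1.984     2.161
  Δ         0.05573   -0.1672
  eq           2.04     1.993
  solve Keq expr → x = -0.05573; check Q = 3.883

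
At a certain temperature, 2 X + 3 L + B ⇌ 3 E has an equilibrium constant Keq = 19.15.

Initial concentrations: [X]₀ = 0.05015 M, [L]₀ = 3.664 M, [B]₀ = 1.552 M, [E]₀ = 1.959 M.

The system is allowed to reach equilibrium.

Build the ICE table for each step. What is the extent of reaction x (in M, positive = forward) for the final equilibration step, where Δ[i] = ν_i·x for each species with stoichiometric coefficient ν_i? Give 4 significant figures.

x = -0.009491 M

Q₀ = 39.16 vs Keq = 19.15 ⇒ Q>K, reverse
Step 1:
                    X           L           B           E
  init        0.05015       3.664       1.552       1.959
  Δ           0.01898     0.02847    0.009491    -0.02847
  eq          0.06913       3.692       1.561       1.931
  solve Keq expr → x = -0.009491; check Q = 19.15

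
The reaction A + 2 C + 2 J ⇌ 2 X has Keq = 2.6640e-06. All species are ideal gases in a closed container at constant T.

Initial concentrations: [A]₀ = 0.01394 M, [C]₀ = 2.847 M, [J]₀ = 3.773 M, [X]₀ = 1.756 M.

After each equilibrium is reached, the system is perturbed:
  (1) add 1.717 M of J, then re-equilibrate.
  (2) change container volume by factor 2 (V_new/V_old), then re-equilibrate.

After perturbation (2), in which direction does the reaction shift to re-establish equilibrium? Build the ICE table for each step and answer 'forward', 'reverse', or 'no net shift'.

Direction: reverse

Q₀ = 1.917 vs Keq = 2.6640e-06 ⇒ Q>K, reverse
Step 1:
                  A         C         J         X
  I         0.01394     2.847     3.773     1.756
  C          0.8589     1.718     1.718    -1.718
  E          0.8728     4.565     5.491   0.03822
  solve Keq expr → x = -0.8589; check Q = 2.6640e-06
Then add 1.717 M of J.
Step 2:
                  A         C         J         X
  I          0.8728     4.565     7.208   0.03822
  C       -0.005789  -0.01158  -0.01158   0.01158
  E           0.867     4.553     7.196    0.0498
  solve Keq expr → x = 0.005789; check Q = 2.6640e-06
Then change container volume by factor 2 (V_new/V_old).
Step 3:
                  A         C         J         X
  I          0.4335     2.277     3.598    0.0249
  C        0.007957   0.01591   0.01591  -0.01591
  E          0.4415     2.293     3.614  0.008985
  solve Keq expr → x = -0.007957; check Q = 2.6640e-06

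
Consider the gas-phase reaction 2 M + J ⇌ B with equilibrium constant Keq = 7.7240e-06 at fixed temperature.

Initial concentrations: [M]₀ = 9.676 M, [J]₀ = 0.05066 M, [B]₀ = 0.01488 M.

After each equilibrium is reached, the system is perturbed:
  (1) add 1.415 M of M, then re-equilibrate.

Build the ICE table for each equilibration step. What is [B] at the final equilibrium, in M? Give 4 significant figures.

Q₀ = 0.003137 vs Keq = 7.7240e-06 ⇒ Q>K, reverse
Step 1:
                   M          J          B
  I            9.676    0.05066    0.01488
  C          0.02966    0.01483   -0.01483
  E            9.706    0.06549 4.7652e-05
  solve Keq expr → x = -0.01483; check Q = 7.7240e-06
Then add 1.415 M of M.
Step 2:
                   M          J          B
  I            11.12    0.06549 4.7652e-05
  C       -2.9786e-05 -1.4893e-05 1.4893e-05
  E            11.12    0.06548 6.2545e-05
  solve Keq expr → x = 1.4893e-05; check Q = 7.7240e-06

[B]_eq = 6.2545e-05 M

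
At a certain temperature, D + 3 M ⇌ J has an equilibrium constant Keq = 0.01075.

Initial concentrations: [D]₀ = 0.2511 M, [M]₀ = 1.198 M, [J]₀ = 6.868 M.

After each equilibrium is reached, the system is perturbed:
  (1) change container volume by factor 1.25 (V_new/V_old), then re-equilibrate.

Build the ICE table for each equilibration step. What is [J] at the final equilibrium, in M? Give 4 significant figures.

[J]_eq = 3.872 M

Q₀ = 15.91 vs Keq = 0.01075 ⇒ Q>K, reverse
Step 1:
                   D          M          J
  init        0.2511      1.198      6.868
  Δ            1.694      5.081     -1.694
  eq           1.945      6.279      5.174
  solve Keq expr → x = -1.694; check Q = 0.01075
Then change container volume by factor 1.25 (V_new/V_old).
Step 2:
                   D          M          J
  init         1.556      5.023       4.14
  Δ           0.2672     0.8016    -0.2672
  eq           1.823      5.825      3.872
  solve Keq expr → x = -0.2672; check Q = 0.01075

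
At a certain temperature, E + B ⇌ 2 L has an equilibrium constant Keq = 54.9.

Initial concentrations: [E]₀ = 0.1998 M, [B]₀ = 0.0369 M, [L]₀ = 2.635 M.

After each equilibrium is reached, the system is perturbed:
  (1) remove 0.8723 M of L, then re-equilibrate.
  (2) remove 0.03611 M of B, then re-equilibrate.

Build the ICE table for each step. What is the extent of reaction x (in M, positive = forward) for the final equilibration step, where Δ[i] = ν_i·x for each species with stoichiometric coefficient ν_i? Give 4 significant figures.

x = -0.02028 M

Q₀ = 941.8 vs Keq = 54.9 ⇒ Q>K, reverse
Step 1:
                   E          B          L
  Initial     0.1998     0.0369      2.635
  Change      0.1953     0.1953    -0.3906
  Equil       0.3951     0.2322      2.244
  solve Keq expr → x = -0.1953; check Q = 54.9
Then remove 0.8723 M of L.
Step 2:
                   E          B          L
  Initial     0.3951     0.2322      1.372
  Change    -0.08913   -0.08913     0.1783
  Equil        0.306     0.1431       1.55
  solve Keq expr → x = 0.08913; check Q = 54.9
Then remove 0.03611 M of B.
Step 3:
                   E          B          L
  Initial      0.306      0.107       1.55
  Change     0.02028    0.02028   -0.04057
  Equil       0.3263     0.1273       1.51
  solve Keq expr → x = -0.02028; check Q = 54.9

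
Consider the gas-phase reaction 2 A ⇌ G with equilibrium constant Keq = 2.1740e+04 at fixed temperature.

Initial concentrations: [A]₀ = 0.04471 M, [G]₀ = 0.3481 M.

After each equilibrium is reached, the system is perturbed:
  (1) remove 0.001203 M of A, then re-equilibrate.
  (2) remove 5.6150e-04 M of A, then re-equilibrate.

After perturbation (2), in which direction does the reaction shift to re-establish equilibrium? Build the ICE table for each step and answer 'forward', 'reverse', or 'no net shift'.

Q₀ = 174.1 vs Keq = 2.1740e+04 ⇒ Q<K, forward
Step 1:
                    A           G
  Initial     0.04471      0.3481
  Change     -0.04059      0.0203
  Equil      0.004117      0.3684
  solve Keq expr → x = 0.0203; check Q = 2.1740e+04
Then remove 0.001203 M of A.
Step 2:
                    A           G
  Initial    0.002914      0.3684
  Change       0.0012 -5.9982e-04
  Equil      0.004113      0.3678
  solve Keq expr → x = -5.9982e-04; check Q = 2.1740e+04
Then remove 5.6150e-04 M of A.
Step 3:
                    A           G
  Initial    0.003552      0.3678
  Change   5.5993e-04 -2.7997e-04
  Equil      0.004112      0.3675
  solve Keq expr → x = -2.7997e-04; check Q = 2.1740e+04

Direction: reverse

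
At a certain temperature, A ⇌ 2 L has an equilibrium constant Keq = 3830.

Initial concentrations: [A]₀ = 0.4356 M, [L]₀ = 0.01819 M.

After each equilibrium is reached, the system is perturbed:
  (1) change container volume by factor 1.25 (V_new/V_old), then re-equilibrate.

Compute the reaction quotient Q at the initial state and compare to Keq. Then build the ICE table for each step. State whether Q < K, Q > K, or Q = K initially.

Q₀ = 7.5959e-04 vs Keq = 3830 ⇒ Q<K, forward
Step 1:
                  A         L
  I          0.4356   0.01819
  C         -0.4354    0.8708
  E       2.0634e-04     0.889
  solve Keq expr → x = 0.4354; check Q = 3830
Then change container volume by factor 1.25 (V_new/V_old).
Step 2:
                  A         L
  I       1.6507e-04    0.7112
  C       -3.2990e-05 6.5980e-05
  E       1.3208e-04    0.7112
  solve Keq expr → x = 3.2990e-05; check Q = 3830

Q₀ = 7.5959e-04; Q < K (proceeds forward)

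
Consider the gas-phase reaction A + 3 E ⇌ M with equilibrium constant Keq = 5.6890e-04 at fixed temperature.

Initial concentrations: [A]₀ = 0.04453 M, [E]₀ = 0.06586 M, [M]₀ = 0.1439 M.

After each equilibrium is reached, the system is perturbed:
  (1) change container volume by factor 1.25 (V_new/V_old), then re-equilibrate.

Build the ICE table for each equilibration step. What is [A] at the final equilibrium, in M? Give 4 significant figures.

[A]_eq = 0.1507 M

Q₀ = 1.1312e+04 vs Keq = 5.6890e-04 ⇒ Q>K, reverse
Step 1:
                    A           E           M
  init        0.04453     0.06586      0.1439
  Δ            0.1439      0.4317     -0.1439
  eq           0.1884      0.4975  1.3200e-05
  solve Keq expr → x = -0.1439; check Q = 5.6890e-04
Then change container volume by factor 1.25 (V_new/V_old).
Step 2:
                    A           E           M
  init         0.1507       0.398  1.0560e-05
  Δ        5.1526e-06  1.5458e-05 -5.1526e-06
  eq           0.1507       0.398  5.4077e-06
  solve Keq expr → x = -5.1526e-06; check Q = 5.6890e-04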